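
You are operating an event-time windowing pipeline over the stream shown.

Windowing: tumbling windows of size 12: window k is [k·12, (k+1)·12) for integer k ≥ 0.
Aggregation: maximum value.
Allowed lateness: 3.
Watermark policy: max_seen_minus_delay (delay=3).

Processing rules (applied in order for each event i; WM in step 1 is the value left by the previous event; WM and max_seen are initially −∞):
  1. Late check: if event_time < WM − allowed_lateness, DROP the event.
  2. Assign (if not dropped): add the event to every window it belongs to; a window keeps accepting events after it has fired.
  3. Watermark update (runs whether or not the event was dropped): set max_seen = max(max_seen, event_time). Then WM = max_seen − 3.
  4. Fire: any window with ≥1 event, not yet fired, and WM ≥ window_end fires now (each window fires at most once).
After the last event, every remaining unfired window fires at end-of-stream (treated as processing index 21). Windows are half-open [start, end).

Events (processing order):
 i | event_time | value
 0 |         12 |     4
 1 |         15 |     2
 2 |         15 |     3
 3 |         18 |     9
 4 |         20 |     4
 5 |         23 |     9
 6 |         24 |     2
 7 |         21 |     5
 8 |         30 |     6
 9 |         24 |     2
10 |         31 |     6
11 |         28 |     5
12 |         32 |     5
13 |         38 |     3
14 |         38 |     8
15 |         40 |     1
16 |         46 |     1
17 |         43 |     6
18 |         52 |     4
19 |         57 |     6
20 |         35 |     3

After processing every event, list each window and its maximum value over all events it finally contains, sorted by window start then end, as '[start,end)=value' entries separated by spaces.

[12,24)=9 [24,36)=6 [36,48)=8 [48,60)=6

i=0 t=12 v=4: → [12,24); WM=9
i=1 t=15 v=2: → [12,24); WM=12
i=2 t=15 v=3: → [12,24); WM=12
i=3 t=18 v=9: → [12,24); WM=15
i=4 t=20 v=4: → [12,24); WM=17
i=5 t=23 v=9: → [12,24); WM=20
i=6 t=24 v=2: → [24,36); WM=21
i=7 t=21 v=5: → [12,24); WM=21
i=8 t=30 v=6: → [24,36); WM=27; [12,24) fires=9
i=9 t=24 v=2: → [24,36); WM=27
i=10 t=31 v=6: → [24,36); WM=28
i=11 t=28 v=5: → [24,36); WM=28
i=12 t=32 v=5: → [24,36); WM=29
i=13 t=38 v=3: → [36,48); WM=35
i=14 t=38 v=8: → [36,48); WM=35
i=15 t=40 v=1: → [36,48); WM=37; [24,36) fires=6
i=16 t=46 v=1: → [36,48); WM=43
i=17 t=43 v=6: → [36,48); WM=43
i=18 t=52 v=4: → [48,60); WM=49; [36,48) fires=8
i=19 t=57 v=6: → [48,60); WM=54
i=20 t=35 v=3: DROP (t<54-3); WM=54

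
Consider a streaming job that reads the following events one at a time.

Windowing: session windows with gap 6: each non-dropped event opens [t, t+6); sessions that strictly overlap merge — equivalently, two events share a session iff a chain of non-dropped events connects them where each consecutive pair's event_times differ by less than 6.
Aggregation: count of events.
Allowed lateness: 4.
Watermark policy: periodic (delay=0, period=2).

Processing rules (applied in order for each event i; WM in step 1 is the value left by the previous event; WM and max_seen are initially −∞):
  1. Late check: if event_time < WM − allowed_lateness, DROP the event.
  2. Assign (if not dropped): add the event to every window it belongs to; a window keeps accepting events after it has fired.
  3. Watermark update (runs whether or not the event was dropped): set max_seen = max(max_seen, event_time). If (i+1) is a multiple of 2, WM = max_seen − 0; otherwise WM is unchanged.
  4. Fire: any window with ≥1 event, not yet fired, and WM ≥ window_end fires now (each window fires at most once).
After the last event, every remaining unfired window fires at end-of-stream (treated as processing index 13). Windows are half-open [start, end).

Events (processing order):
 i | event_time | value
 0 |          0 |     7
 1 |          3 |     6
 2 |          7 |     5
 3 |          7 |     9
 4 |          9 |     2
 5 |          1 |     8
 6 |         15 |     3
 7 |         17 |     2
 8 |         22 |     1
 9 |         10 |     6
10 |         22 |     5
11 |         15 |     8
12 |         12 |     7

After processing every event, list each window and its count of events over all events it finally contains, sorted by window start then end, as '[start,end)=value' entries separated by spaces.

i=0 t=0 v=7: → [0,6); WM=−∞
i=1 t=3 v=6: → [0,9); WM=3
i=2 t=7 v=5: → [0,13); WM=3
i=3 t=7 v=9: → [0,13); WM=7
i=4 t=9 v=2: → [0,15); WM=7
i=5 t=1 v=8: DROP (t<7-4); WM=9
i=6 t=15 v=3: → [15,21); WM=9
i=7 t=17 v=2: → [15,23); WM=17
i=8 t=22 v=1: → [15,28); WM=17
i=9 t=10 v=6: DROP (t<17-4); WM=22
i=10 t=22 v=5: → [15,28); WM=22
i=11 t=15 v=8: DROP (t<22-4); WM=22
i=12 t=12 v=7: DROP (t<22-4); WM=22

[0,15)=5 [15,28)=4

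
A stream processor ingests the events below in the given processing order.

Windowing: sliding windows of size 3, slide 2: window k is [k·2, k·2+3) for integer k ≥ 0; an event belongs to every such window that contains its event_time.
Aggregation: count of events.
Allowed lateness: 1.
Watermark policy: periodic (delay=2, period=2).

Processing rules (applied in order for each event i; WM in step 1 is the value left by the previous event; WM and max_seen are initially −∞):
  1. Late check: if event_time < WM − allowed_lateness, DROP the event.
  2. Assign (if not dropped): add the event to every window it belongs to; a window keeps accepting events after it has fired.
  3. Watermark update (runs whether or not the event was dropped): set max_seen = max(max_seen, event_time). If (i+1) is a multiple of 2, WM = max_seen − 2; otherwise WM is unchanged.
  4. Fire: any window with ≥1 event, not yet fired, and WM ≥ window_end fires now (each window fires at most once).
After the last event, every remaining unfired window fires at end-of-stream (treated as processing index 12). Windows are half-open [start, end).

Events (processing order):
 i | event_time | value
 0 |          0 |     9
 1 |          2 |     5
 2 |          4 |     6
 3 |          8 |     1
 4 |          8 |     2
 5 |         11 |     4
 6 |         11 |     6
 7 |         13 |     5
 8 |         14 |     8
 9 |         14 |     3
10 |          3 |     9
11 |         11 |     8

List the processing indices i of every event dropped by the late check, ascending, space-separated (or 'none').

i=0 t=0 v=9: → [0,3); WM=−∞
i=1 t=2 v=5: → [2,5),[0,3); WM=0
i=2 t=4 v=6: → [4,7),[2,5); WM=0
i=3 t=8 v=1: → [8,11),[6,9); WM=6; [0,3) fires=2 [2,5) fires=2
i=4 t=8 v=2: → [8,11),[6,9); WM=6
i=5 t=11 v=4: → [10,13); WM=9; [4,7) fires=1 [6,9) fires=2
i=6 t=11 v=6: → [10,13); WM=9
i=7 t=13 v=5: → [12,15); WM=11; [8,11) fires=2
i=8 t=14 v=8: → [14,17),[12,15); WM=11
i=9 t=14 v=3: → [14,17),[12,15); WM=12
i=10 t=3 v=9: DROP (t<12-1); WM=12
i=11 t=11 v=8: → [10,13); WM=12

10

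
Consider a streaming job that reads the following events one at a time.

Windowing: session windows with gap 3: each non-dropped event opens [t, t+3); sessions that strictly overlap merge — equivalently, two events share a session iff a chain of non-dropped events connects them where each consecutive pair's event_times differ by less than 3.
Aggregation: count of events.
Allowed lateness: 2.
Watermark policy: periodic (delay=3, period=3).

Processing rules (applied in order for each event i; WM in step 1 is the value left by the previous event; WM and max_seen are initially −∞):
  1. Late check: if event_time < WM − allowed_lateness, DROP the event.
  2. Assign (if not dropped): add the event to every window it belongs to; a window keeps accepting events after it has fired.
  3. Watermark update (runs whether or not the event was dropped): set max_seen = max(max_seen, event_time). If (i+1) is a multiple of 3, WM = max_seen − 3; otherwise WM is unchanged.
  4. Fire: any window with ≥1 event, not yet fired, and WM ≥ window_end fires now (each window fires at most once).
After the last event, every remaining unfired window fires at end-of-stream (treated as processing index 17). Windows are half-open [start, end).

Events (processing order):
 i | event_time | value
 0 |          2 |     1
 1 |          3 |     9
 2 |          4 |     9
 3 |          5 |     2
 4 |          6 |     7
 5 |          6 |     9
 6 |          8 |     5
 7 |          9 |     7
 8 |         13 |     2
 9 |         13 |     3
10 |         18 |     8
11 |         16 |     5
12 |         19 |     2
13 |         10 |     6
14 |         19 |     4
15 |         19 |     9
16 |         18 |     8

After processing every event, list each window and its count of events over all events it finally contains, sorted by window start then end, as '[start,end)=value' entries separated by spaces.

[2,12)=8 [13,16)=2 [16,22)=6

i=0 t=2 v=1: → [2,5); WM=−∞
i=1 t=3 v=9: → [2,6); WM=−∞
i=2 t=4 v=9: → [2,7); WM=1
i=3 t=5 v=2: → [2,8); WM=1
i=4 t=6 v=7: → [2,9); WM=1
i=5 t=6 v=9: → [2,9); WM=3
i=6 t=8 v=5: → [2,11); WM=3
i=7 t=9 v=7: → [2,12); WM=3
i=8 t=13 v=2: → [13,16); WM=10
i=9 t=13 v=3: → [13,16); WM=10
i=10 t=18 v=8: → [18,21); WM=10
i=11 t=16 v=5: → [16,21); WM=15
i=12 t=19 v=2: → [16,22); WM=15
i=13 t=10 v=6: DROP (t<15-2); WM=15
i=14 t=19 v=4: → [16,22); WM=16
i=15 t=19 v=9: → [16,22); WM=16
i=16 t=18 v=8: → [16,22); WM=16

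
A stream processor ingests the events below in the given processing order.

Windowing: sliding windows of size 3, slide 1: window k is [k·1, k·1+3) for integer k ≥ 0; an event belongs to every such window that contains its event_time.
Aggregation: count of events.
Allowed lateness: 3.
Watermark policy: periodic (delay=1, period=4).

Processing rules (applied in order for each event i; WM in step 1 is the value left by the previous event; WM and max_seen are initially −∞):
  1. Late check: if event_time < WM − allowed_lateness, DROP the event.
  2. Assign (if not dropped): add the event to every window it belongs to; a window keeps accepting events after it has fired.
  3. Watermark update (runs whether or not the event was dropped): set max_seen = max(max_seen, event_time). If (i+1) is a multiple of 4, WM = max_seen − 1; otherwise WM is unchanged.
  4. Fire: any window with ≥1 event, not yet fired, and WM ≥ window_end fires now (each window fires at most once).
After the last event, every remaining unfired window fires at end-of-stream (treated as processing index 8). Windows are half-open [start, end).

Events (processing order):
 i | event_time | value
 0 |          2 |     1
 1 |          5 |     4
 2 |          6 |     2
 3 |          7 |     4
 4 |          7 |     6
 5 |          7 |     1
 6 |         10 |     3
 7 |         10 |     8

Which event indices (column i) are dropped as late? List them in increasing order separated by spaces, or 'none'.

none

i=0 t=2 v=1: → [2,5),[1,4),[0,3); WM=−∞
i=1 t=5 v=4: → [5,8),[4,7),[3,6); WM=−∞
i=2 t=6 v=2: → [6,9),[5,8),[4,7); WM=−∞
i=3 t=7 v=4: → [7,10),[6,9),[5,8); WM=6; [0,3) fires=1 [1,4) fires=1 [2,5) fires=1 [3,6) fires=1
i=4 t=7 v=6: → [7,10),[6,9),[5,8); WM=6
i=5 t=7 v=1: → [7,10),[6,9),[5,8); WM=6
i=6 t=10 v=3: → [10,13),[9,12),[8,11); WM=6
i=7 t=10 v=8: → [10,13),[9,12),[8,11); WM=9; [4,7) fires=2 [5,8) fires=5 [6,9) fires=4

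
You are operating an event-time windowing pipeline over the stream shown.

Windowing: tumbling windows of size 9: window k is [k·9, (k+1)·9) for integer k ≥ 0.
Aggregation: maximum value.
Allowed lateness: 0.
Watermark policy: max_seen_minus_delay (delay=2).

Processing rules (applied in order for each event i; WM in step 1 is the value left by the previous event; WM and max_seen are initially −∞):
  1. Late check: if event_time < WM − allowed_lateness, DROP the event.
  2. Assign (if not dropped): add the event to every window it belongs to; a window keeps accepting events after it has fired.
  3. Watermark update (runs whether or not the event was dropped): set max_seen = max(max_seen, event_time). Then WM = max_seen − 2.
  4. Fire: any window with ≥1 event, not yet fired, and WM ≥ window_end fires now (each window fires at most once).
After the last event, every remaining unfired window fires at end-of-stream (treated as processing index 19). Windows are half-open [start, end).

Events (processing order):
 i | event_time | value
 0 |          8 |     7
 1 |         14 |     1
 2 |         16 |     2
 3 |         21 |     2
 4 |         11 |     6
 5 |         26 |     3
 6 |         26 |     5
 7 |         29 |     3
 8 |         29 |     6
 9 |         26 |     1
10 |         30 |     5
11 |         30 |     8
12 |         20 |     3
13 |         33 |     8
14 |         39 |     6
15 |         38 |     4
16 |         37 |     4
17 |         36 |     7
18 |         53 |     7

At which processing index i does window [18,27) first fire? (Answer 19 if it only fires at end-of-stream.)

i=0 t=8 v=7: → [0,9); WM=6
i=1 t=14 v=1: → [9,18); WM=12; [0,9) fires=7
i=2 t=16 v=2: → [9,18); WM=14
i=3 t=21 v=2: → [18,27); WM=19; [9,18) fires=2
i=4 t=11 v=6: DROP (t<19-0); WM=19
i=5 t=26 v=3: → [18,27); WM=24
i=6 t=26 v=5: → [18,27); WM=24
i=7 t=29 v=3: → [27,36); WM=27; [18,27) fires=5
i=8 t=29 v=6: → [27,36); WM=27
i=9 t=26 v=1: DROP (t<27-0); WM=27
i=10 t=30 v=5: → [27,36); WM=28
i=11 t=30 v=8: → [27,36); WM=28
i=12 t=20 v=3: DROP (t<28-0); WM=28
i=13 t=33 v=8: → [27,36); WM=31
i=14 t=39 v=6: → [36,45); WM=37; [27,36) fires=8
i=15 t=38 v=4: → [36,45); WM=37
i=16 t=37 v=4: → [36,45); WM=37
i=17 t=36 v=7: DROP (t<37-0); WM=37
i=18 t=53 v=7: → [45,54); WM=51; [36,45) fires=6

7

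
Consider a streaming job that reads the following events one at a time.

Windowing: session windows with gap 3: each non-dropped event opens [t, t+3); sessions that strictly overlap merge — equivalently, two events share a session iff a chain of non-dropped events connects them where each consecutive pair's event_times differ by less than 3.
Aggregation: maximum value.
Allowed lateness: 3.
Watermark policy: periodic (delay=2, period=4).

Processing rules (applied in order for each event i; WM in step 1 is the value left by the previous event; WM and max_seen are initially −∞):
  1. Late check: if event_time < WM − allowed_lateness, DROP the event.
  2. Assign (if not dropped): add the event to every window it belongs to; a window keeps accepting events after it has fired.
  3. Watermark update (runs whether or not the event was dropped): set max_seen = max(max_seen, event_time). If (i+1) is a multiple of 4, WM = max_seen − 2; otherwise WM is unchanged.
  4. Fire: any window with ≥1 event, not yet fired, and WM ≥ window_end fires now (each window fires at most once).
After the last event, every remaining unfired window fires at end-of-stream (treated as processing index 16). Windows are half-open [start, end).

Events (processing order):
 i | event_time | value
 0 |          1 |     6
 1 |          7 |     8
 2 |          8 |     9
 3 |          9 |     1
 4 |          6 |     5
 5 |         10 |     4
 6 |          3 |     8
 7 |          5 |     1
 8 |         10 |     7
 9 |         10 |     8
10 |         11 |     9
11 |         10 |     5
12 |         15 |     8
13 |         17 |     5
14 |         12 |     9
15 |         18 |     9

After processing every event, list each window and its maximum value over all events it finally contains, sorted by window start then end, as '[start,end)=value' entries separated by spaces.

i=0 t=1 v=6: → [1,4); WM=−∞
i=1 t=7 v=8: → [7,10); WM=−∞
i=2 t=8 v=9: → [7,11); WM=−∞
i=3 t=9 v=1: → [7,12); WM=7
i=4 t=6 v=5: → [6,12); WM=7
i=5 t=10 v=4: → [6,13); WM=7
i=6 t=3 v=8: DROP (t<7-3); WM=7
i=7 t=5 v=1: → [5,13); WM=8
i=8 t=10 v=7: → [5,13); WM=8
i=9 t=10 v=8: → [5,13); WM=8
i=10 t=11 v=9: → [5,14); WM=8
i=11 t=10 v=5: → [5,14); WM=9
i=12 t=15 v=8: → [15,18); WM=9
i=13 t=17 v=5: → [15,20); WM=9
i=14 t=12 v=9: → [5,15); WM=9
i=15 t=18 v=9: → [15,21); WM=16

[1,4)=6 [5,15)=9 [15,21)=9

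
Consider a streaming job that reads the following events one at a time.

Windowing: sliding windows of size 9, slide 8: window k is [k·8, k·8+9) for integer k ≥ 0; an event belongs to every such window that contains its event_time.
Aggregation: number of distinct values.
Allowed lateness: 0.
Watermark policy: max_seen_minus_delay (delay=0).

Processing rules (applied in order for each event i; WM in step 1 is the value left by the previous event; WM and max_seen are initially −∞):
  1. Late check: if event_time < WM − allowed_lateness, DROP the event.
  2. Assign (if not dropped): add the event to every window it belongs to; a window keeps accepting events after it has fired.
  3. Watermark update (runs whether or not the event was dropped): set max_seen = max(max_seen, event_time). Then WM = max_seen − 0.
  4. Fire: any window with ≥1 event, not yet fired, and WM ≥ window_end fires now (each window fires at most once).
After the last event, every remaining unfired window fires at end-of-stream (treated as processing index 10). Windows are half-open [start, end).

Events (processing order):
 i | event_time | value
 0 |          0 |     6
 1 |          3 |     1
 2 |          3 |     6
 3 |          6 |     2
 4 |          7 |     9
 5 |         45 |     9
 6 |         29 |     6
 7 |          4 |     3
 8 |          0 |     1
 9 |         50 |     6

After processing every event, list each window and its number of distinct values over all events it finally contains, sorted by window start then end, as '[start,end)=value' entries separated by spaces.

[0,9)=4 [40,49)=1 [48,57)=1

i=0 t=0 v=6: → [0,9); WM=0
i=1 t=3 v=1: → [0,9); WM=3
i=2 t=3 v=6: → [0,9); WM=3
i=3 t=6 v=2: → [0,9); WM=6
i=4 t=7 v=9: → [0,9); WM=7
i=5 t=45 v=9: → [40,49); WM=45; [0,9) fires=4
i=6 t=29 v=6: DROP (t<45-0); WM=45
i=7 t=4 v=3: DROP (t<45-0); WM=45
i=8 t=0 v=1: DROP (t<45-0); WM=45
i=9 t=50 v=6: → [48,57); WM=50; [40,49) fires=1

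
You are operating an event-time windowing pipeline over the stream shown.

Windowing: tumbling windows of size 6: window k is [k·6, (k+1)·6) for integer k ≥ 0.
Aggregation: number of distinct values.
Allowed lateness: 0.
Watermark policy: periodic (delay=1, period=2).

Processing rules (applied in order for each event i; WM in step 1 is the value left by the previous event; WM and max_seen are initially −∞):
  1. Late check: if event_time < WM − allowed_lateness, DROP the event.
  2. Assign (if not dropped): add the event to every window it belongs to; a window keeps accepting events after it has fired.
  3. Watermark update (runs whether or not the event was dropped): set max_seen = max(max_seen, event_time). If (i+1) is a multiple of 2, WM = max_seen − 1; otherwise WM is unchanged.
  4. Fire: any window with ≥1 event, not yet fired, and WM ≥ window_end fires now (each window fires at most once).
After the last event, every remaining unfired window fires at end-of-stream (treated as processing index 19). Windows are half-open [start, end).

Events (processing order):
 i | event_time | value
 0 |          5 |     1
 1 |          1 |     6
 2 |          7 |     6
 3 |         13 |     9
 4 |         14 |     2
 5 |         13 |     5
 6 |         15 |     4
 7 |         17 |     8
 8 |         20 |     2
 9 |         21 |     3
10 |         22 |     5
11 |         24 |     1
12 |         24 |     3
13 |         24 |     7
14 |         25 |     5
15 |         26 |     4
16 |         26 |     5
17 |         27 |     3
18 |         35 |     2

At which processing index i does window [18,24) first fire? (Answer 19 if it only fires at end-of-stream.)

15

i=0 t=5 v=1: → [0,6); WM=−∞
i=1 t=1 v=6: → [0,6); WM=4
i=2 t=7 v=6: → [6,12); WM=4
i=3 t=13 v=9: → [12,18); WM=12; [0,6) fires=2 [6,12) fires=1
i=4 t=14 v=2: → [12,18); WM=12
i=5 t=13 v=5: → [12,18); WM=13
i=6 t=15 v=4: → [12,18); WM=13
i=7 t=17 v=8: → [12,18); WM=16
i=8 t=20 v=2: → [18,24); WM=16
i=9 t=21 v=3: → [18,24); WM=20; [12,18) fires=5
i=10 t=22 v=5: → [18,24); WM=20
i=11 t=24 v=1: → [24,30); WM=23
i=12 t=24 v=3: → [24,30); WM=23
i=13 t=24 v=7: → [24,30); WM=23
i=14 t=25 v=5: → [24,30); WM=23
i=15 t=26 v=4: → [24,30); WM=25; [18,24) fires=3
i=16 t=26 v=5: → [24,30); WM=25
i=17 t=27 v=3: → [24,30); WM=26
i=18 t=35 v=2: → [30,36); WM=26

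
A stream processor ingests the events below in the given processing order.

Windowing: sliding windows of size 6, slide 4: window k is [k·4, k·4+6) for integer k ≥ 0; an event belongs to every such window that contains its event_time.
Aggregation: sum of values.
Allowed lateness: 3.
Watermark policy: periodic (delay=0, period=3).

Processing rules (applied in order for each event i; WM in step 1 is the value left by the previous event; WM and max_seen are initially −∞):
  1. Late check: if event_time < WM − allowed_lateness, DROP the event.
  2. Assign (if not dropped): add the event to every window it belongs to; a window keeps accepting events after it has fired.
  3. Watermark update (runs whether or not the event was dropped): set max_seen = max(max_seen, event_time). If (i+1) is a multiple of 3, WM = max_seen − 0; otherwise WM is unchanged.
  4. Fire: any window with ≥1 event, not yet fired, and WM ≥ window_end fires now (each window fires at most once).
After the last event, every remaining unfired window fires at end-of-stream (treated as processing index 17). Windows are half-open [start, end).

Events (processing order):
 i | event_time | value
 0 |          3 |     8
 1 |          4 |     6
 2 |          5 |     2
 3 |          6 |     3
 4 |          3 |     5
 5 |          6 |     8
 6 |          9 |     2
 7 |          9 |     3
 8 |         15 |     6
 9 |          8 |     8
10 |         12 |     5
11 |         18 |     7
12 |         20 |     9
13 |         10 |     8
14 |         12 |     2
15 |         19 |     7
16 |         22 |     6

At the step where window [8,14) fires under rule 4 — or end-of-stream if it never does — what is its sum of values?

5

i=0 t=3 v=8: → [0,6); WM=−∞
i=1 t=4 v=6: → [4,10),[0,6); WM=−∞
i=2 t=5 v=2: → [4,10),[0,6); WM=5
i=3 t=6 v=3: → [4,10); WM=5
i=4 t=3 v=5: → [0,6); WM=5
i=5 t=6 v=8: → [4,10); WM=6; [0,6) fires=21
i=6 t=9 v=2: → [8,14),[4,10); WM=6
i=7 t=9 v=3: → [8,14),[4,10); WM=6
i=8 t=15 v=6: → [12,18); WM=15; [4,10) fires=24 [8,14) fires=5
i=9 t=8 v=8: DROP (t<15-3); WM=15
i=10 t=12 v=5: → [12,18),[8,14); WM=15
i=11 t=18 v=7: → [16,22); WM=18; [12,18) fires=11
i=12 t=20 v=9: → [20,26),[16,22); WM=18
i=13 t=10 v=8: DROP (t<18-3); WM=18
i=14 t=12 v=2: DROP (t<18-3); WM=20
i=15 t=19 v=7: → [16,22); WM=20
i=16 t=22 v=6: → [20,26); WM=20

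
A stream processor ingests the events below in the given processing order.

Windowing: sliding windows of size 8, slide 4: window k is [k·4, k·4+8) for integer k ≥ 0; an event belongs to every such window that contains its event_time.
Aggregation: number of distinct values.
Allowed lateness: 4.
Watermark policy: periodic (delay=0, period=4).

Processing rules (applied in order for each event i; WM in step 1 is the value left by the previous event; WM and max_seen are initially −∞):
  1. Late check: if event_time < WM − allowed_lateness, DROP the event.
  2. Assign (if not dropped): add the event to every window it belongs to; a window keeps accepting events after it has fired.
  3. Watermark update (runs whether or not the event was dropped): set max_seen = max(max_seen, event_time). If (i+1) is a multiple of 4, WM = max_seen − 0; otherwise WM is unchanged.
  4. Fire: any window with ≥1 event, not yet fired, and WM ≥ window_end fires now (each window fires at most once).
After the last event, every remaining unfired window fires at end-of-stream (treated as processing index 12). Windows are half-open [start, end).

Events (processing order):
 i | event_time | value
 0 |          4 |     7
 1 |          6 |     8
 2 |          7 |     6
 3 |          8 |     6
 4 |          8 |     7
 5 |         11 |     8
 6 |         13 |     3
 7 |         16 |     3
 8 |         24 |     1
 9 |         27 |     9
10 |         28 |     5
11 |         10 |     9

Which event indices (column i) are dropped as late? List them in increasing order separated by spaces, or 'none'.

11

i=0 t=4 v=7: → [4,12),[0,8); WM=−∞
i=1 t=6 v=8: → [4,12),[0,8); WM=−∞
i=2 t=7 v=6: → [4,12),[0,8); WM=−∞
i=3 t=8 v=6: → [8,16),[4,12); WM=8; [0,8) fires=3
i=4 t=8 v=7: → [8,16),[4,12); WM=8
i=5 t=11 v=8: → [8,16),[4,12); WM=8
i=6 t=13 v=3: → [12,20),[8,16); WM=8
i=7 t=16 v=3: → [16,24),[12,20); WM=16; [4,12) fires=3 [8,16) fires=4
i=8 t=24 v=1: → [24,32),[20,28); WM=16
i=9 t=27 v=9: → [24,32),[20,28); WM=16
i=10 t=28 v=5: → [28,36),[24,32); WM=16
i=11 t=10 v=9: DROP (t<16-4); WM=28; [12,20) fires=1 [16,24) fires=1 [20,28) fires=2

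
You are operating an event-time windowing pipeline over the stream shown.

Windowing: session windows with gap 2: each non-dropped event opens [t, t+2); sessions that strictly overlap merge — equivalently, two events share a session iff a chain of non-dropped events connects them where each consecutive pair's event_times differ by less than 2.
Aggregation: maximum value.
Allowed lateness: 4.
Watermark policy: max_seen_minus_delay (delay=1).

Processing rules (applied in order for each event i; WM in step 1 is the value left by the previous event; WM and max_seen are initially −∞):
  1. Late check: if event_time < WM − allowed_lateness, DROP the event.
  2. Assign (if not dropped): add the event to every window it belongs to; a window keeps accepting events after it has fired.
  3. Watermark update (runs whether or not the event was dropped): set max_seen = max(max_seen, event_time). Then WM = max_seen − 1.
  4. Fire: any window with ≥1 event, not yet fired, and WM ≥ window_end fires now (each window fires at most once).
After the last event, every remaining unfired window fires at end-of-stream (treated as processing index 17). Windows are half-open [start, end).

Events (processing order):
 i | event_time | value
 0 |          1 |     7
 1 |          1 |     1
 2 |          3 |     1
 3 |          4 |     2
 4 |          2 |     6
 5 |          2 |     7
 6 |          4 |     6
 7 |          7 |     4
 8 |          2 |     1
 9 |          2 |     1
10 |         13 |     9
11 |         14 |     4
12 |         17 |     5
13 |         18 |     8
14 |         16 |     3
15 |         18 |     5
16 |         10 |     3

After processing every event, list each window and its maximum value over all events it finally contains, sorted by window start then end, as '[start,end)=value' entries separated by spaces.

[1,6)=7 [7,9)=4 [13,16)=9 [16,20)=8

i=0 t=1 v=7: → [1,3); WM=0
i=1 t=1 v=1: → [1,3); WM=0
i=2 t=3 v=1: → [3,5); WM=2
i=3 t=4 v=2: → [3,6); WM=3
i=4 t=2 v=6: → [1,6); WM=3
i=5 t=2 v=7: → [1,6); WM=3
i=6 t=4 v=6: → [1,6); WM=3
i=7 t=7 v=4: → [7,9); WM=6
i=8 t=2 v=1: → [1,6); WM=6
i=9 t=2 v=1: → [1,6); WM=6
i=10 t=13 v=9: → [13,15); WM=12
i=11 t=14 v=4: → [13,16); WM=13
i=12 t=17 v=5: → [17,19); WM=16
i=13 t=18 v=8: → [17,20); WM=17
i=14 t=16 v=3: → [16,20); WM=17
i=15 t=18 v=5: → [16,20); WM=17
i=16 t=10 v=3: DROP (t<17-4); WM=17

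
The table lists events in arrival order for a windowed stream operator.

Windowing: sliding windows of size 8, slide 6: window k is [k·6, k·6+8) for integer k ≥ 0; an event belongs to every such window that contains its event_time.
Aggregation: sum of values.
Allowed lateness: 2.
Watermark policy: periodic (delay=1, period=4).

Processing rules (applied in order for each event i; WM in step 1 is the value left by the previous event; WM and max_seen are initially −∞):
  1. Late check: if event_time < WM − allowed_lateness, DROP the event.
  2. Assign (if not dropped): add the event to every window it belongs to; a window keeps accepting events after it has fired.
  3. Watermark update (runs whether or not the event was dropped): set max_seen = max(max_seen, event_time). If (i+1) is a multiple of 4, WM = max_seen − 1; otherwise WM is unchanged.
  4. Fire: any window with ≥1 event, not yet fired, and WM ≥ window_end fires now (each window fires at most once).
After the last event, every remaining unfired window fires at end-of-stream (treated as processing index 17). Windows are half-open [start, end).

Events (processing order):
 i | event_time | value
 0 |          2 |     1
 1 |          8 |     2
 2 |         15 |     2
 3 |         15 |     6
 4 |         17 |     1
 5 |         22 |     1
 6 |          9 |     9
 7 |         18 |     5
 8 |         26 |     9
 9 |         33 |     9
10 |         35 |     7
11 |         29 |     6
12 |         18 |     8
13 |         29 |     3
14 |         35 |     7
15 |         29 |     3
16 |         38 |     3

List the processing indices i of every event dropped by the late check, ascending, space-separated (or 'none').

i=0 t=2 v=1: → [0,8); WM=−∞
i=1 t=8 v=2: → [6,14); WM=−∞
i=2 t=15 v=2: → [12,20); WM=−∞
i=3 t=15 v=6: → [12,20); WM=14; [0,8) fires=1 [6,14) fires=2
i=4 t=17 v=1: → [12,20); WM=14
i=5 t=22 v=1: → [18,26); WM=14
i=6 t=9 v=9: DROP (t<14-2); WM=14
i=7 t=18 v=5: → [18,26),[12,20); WM=21; [12,20) fires=14
i=8 t=26 v=9: → [24,32); WM=21
i=9 t=33 v=9: → [30,38); WM=21
i=10 t=35 v=7: → [30,38); WM=21
i=11 t=29 v=6: → [24,32); WM=34; [18,26) fires=6 [24,32) fires=15
i=12 t=18 v=8: DROP (t<34-2); WM=34
i=13 t=29 v=3: DROP (t<34-2); WM=34
i=14 t=35 v=7: → [30,38); WM=34
i=15 t=29 v=3: DROP (t<34-2); WM=34
i=16 t=38 v=3: → [36,44); WM=34

6 12 13 15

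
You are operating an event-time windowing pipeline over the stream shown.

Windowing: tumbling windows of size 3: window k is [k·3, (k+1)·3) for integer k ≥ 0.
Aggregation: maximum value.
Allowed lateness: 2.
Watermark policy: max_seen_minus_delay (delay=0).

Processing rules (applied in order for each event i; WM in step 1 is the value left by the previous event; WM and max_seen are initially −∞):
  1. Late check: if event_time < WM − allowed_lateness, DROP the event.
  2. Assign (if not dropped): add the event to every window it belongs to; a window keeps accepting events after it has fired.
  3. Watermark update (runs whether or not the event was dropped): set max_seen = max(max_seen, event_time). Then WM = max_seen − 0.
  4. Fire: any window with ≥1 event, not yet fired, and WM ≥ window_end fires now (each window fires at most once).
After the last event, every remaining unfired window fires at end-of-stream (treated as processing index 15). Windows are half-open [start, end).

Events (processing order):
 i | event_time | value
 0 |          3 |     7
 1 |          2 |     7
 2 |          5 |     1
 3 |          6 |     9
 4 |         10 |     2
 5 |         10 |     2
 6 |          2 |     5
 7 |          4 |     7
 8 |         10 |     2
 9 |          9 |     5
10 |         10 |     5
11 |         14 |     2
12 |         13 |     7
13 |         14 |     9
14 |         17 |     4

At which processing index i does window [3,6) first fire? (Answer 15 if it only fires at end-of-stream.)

i=0 t=3 v=7: → [3,6); WM=3
i=1 t=2 v=7: → [0,3); WM=3; [0,3) fires=7
i=2 t=5 v=1: → [3,6); WM=5
i=3 t=6 v=9: → [6,9); WM=6; [3,6) fires=7
i=4 t=10 v=2: → [9,12); WM=10; [6,9) fires=9
i=5 t=10 v=2: → [9,12); WM=10
i=6 t=2 v=5: DROP (t<10-2); WM=10
i=7 t=4 v=7: DROP (t<10-2); WM=10
i=8 t=10 v=2: → [9,12); WM=10
i=9 t=9 v=5: → [9,12); WM=10
i=10 t=10 v=5: → [9,12); WM=10
i=11 t=14 v=2: → [12,15); WM=14; [9,12) fires=5
i=12 t=13 v=7: → [12,15); WM=14
i=13 t=14 v=9: → [12,15); WM=14
i=14 t=17 v=4: → [15,18); WM=17; [12,15) fires=9

3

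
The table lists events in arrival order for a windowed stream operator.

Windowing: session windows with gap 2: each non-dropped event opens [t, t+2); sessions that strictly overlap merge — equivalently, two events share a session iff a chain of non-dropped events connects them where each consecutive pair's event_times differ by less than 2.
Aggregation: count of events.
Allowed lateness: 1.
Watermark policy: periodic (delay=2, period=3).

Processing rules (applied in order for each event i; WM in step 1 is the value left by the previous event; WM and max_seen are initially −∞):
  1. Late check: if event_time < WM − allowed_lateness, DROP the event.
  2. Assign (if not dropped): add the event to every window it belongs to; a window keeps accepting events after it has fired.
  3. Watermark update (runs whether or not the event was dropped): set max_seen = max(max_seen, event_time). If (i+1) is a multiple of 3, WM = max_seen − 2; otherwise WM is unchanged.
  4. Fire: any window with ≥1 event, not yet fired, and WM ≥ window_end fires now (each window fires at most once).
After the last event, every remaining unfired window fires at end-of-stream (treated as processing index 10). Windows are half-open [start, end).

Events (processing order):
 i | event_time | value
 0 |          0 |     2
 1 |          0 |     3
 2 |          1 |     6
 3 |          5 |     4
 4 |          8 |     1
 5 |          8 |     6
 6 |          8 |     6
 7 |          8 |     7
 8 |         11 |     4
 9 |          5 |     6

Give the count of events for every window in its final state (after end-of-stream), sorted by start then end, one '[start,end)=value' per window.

[0,3)=3 [5,7)=1 [8,10)=4 [11,13)=1

i=0 t=0 v=2: → [0,2); WM=−∞
i=1 t=0 v=3: → [0,2); WM=−∞
i=2 t=1 v=6: → [0,3); WM=-1
i=3 t=5 v=4: → [5,7); WM=-1
i=4 t=8 v=1: → [8,10); WM=-1
i=5 t=8 v=6: → [8,10); WM=6
i=6 t=8 v=6: → [8,10); WM=6
i=7 t=8 v=7: → [8,10); WM=6
i=8 t=11 v=4: → [11,13); WM=9
i=9 t=5 v=6: DROP (t<9-1); WM=9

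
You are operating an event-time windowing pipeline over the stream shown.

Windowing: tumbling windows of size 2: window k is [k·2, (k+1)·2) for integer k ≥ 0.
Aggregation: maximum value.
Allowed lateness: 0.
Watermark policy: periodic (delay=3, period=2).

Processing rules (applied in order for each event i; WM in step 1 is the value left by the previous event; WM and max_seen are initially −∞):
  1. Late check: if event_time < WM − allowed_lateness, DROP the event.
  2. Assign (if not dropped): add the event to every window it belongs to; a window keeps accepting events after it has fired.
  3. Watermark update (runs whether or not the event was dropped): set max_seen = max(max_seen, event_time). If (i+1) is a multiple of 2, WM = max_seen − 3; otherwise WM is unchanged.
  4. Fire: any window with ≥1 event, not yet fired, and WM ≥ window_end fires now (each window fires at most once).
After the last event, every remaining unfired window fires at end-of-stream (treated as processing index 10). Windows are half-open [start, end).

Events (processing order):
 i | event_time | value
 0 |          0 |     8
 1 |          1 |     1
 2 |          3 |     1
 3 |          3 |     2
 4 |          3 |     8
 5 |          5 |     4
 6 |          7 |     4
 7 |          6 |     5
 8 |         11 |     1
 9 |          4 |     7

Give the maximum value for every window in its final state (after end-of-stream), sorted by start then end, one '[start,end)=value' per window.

i=0 t=0 v=8: → [0,2); WM=−∞
i=1 t=1 v=1: → [0,2); WM=-2
i=2 t=3 v=1: → [2,4); WM=-2
i=3 t=3 v=2: → [2,4); WM=0
i=4 t=3 v=8: → [2,4); WM=0
i=5 t=5 v=4: → [4,6); WM=2; [0,2) fires=8
i=6 t=7 v=4: → [6,8); WM=2
i=7 t=6 v=5: → [6,8); WM=4; [2,4) fires=8
i=8 t=11 v=1: → [10,12); WM=4
i=9 t=4 v=7: → [4,6); WM=8; [4,6) fires=7 [6,8) fires=5

[0,2)=8 [2,4)=8 [4,6)=7 [6,8)=5 [10,12)=1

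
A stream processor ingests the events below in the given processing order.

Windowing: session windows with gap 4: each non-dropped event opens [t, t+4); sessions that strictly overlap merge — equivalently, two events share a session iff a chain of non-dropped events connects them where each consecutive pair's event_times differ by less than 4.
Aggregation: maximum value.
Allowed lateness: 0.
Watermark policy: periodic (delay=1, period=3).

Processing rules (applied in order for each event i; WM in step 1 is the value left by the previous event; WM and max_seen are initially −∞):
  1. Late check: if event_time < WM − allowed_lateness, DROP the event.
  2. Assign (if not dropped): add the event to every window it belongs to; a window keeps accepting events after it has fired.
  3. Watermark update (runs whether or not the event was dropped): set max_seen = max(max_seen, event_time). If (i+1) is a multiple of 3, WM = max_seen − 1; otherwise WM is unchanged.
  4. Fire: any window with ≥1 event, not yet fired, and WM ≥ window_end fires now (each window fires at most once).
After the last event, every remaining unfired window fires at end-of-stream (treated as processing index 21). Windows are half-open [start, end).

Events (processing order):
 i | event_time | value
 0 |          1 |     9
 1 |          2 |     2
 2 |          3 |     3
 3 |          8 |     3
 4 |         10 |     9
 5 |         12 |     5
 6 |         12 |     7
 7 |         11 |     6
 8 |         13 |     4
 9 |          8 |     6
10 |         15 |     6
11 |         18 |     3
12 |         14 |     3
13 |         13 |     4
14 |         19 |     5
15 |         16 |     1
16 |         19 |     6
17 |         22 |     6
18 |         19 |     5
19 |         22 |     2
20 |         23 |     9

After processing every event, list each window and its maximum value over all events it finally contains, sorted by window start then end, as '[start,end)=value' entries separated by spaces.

i=0 t=1 v=9: → [1,5); WM=−∞
i=1 t=2 v=2: → [1,6); WM=−∞
i=2 t=3 v=3: → [1,7); WM=2
i=3 t=8 v=3: → [8,12); WM=2
i=4 t=10 v=9: → [8,14); WM=2
i=5 t=12 v=5: → [8,16); WM=11
i=6 t=12 v=7: → [8,16); WM=11
i=7 t=11 v=6: → [8,16); WM=11
i=8 t=13 v=4: → [8,17); WM=12
i=9 t=8 v=6: DROP (t<12-0); WM=12
i=10 t=15 v=6: → [8,19); WM=12
i=11 t=18 v=3: → [8,22); WM=17
i=12 t=14 v=3: DROP (t<17-0); WM=17
i=13 t=13 v=4: DROP (t<17-0); WM=17
i=14 t=19 v=5: → [8,23); WM=18
i=15 t=16 v=1: DROP (t<18-0); WM=18
i=16 t=19 v=6: → [8,23); WM=18
i=17 t=22 v=6: → [8,26); WM=21
i=18 t=19 v=5: DROP (t<21-0); WM=21
i=19 t=22 v=2: → [8,26); WM=21
i=20 t=23 v=9: → [8,27); WM=22

[1,7)=9 [8,27)=9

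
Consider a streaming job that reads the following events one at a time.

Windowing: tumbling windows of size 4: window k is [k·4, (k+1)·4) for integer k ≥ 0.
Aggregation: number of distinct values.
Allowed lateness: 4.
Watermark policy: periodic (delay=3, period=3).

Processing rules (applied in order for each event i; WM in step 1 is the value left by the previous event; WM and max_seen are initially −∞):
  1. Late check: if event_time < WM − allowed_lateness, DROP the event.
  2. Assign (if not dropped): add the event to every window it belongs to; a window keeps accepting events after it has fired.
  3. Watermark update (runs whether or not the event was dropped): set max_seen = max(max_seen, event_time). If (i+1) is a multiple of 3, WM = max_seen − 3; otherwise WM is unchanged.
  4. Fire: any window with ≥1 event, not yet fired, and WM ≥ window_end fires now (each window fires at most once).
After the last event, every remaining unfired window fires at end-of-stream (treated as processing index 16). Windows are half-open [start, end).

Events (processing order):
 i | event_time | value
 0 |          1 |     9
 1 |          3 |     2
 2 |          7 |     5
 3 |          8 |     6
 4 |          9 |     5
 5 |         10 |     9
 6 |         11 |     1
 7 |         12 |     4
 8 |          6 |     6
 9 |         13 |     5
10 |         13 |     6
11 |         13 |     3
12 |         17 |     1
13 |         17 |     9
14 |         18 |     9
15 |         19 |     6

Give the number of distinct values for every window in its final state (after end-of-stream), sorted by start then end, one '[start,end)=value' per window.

i=0 t=1 v=9: → [0,4); WM=−∞
i=1 t=3 v=2: → [0,4); WM=−∞
i=2 t=7 v=5: → [4,8); WM=4; [0,4) fires=2
i=3 t=8 v=6: → [8,12); WM=4
i=4 t=9 v=5: → [8,12); WM=4
i=5 t=10 v=9: → [8,12); WM=7
i=6 t=11 v=1: → [8,12); WM=7
i=7 t=12 v=4: → [12,16); WM=7
i=8 t=6 v=6: → [4,8); WM=9; [4,8) fires=2
i=9 t=13 v=5: → [12,16); WM=9
i=10 t=13 v=6: → [12,16); WM=9
i=11 t=13 v=3: → [12,16); WM=10
i=12 t=17 v=1: → [16,20); WM=10
i=13 t=17 v=9: → [16,20); WM=10
i=14 t=18 v=9: → [16,20); WM=15; [8,12) fires=4
i=15 t=19 v=6: → [16,20); WM=15

[0,4)=2 [4,8)=2 [8,12)=4 [12,16)=4 [16,20)=3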